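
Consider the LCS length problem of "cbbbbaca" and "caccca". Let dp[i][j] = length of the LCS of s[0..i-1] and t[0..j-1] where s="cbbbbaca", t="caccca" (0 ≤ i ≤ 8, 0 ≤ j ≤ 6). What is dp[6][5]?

2

   ''  c  a  c  c  c  a
''  0  0  0  0  0  0  0
 c  0  1  1  1  1  1  1
 b  0  1  1  1  1  1  1
 b  0  1  1  1  1  1  1
 b  0  1  1  1  1  1  1
 b  0  1  1  1  1  1  1
 a  0  1  2  2  2  2  2
 c  0  1  2  3  3  3  3
 a  0  1  2  3  3  3  4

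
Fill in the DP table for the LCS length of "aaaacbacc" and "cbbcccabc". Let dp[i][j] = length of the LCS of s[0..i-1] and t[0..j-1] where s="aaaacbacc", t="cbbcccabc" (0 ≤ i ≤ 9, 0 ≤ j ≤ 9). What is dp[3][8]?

1

   ''  c  b  b  c  c  c  a  b  c
''  0  0  0  0  0  0  0  0  0  0
 a  0  0  0  0  0  0  0  1  1  1
 a  0  0  0  0  0  0  0  1  1  1
 a  0  0  0  0  0  0  0  1  1  1
 a  0  0  0  0  0  0  0  1  1  1
 c  0  1  1  1  1  1  1  1  1  2
 b  0  1  2  2  2  2  2  2  2  2
 a  0  1  2  2  2  2  2  3  3  3
 c  0  1  2  2  3  3  3  3  3  4
 c  0  1  2  2  3  4  4  4  4  4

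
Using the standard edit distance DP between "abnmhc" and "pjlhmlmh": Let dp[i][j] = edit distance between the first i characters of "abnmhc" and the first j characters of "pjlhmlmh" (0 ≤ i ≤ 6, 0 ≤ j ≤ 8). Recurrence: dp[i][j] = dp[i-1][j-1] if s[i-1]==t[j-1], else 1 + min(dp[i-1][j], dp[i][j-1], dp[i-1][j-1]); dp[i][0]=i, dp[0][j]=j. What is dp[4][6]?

5

   ''  p  j  l  h  m  l  m  h
''  0  1  2  3  4  5  6  7  8
 a  1  1  2  3  4  5  6  7  8
 b  2  2  2  3  4  5  6  7  8
 n  3  3  3  3  4  5  6  7  8
 m  4  4  4  4  4  4  5  6  7
 h  5  5  5  5  4  5  5  6  6
 c  6  6  6  6  5  5  6  6  7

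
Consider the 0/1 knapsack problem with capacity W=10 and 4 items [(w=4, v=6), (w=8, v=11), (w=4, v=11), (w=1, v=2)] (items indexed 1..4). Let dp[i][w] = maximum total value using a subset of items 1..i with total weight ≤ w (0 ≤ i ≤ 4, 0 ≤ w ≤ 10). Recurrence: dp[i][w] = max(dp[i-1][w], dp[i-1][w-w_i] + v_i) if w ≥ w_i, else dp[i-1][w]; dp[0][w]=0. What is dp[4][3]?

i\w   0   1   2   3   4   5   6   7   8   9  10
  0   0   0   0   0   0   0   0   0   0   0   0
  1   0   0   0   0   6   6   6   6   6   6   6
  2   0   0   0   0   6   6   6   6  11  11  11
  3   0   0   0   0  11  11  11  11  17  17  17
  4   0   2   2   2  11  13  13  13  17  19  19

2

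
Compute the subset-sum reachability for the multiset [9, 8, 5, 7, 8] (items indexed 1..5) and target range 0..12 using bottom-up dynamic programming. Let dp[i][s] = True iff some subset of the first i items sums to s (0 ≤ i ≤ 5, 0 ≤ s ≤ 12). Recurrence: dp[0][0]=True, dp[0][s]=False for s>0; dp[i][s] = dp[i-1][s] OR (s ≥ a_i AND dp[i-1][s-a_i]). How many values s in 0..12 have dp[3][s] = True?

4

i\s   0   1   2   3   4   5   6   7   8   9  10  11  12
  0   T   F   F   F   F   F   F   F   F   F   F   F   F
  1   T   F   F   F   F   F   F   F   F   T   F   F   F
  2   T   F   F   F   F   F   F   F   T   T   F   F   F
  3   T   F   F   F   F   T   F   F   T   T   F   F   F
  4   T   F   F   F   F   T   F   T   T   T   F   F   T
  5   T   F   F   F   F   T   F   T   T   T   F   F   T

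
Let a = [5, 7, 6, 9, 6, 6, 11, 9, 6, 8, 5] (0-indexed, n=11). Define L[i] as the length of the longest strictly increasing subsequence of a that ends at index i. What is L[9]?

3

   i    0    1    2    3    4    5    6    7    8    9   10
a[i]    5    7    6    9    6    6   11    9    6    8    5
L[i]    1    2    2    3    2    2    4    3    2    3    1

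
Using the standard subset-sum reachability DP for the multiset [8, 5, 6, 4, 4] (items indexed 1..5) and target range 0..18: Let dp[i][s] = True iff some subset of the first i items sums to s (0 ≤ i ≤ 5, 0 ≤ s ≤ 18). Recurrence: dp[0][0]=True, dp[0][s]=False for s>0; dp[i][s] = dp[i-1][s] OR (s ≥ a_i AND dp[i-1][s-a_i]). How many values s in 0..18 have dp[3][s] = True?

7

i\s   0   1   2   3   4   5   6   7   8   9  10  11  12  13  14  15  16  17  18
  0   T   F   F   F   F   F   F   F   F   F   F   F   F   F   F   F   F   F   F
  1   T   F   F   F   F   F   F   F   T   F   F   F   F   F   F   F   F   F   F
  2   T   F   F   F   F   T   F   F   T   F   F   F   F   T   F   F   F   F   F
  3   T   F   F   F   F   T   T   F   T   F   F   T   F   T   T   F   F   F   F
  4   T   F   F   F   T   T   T   F   T   T   T   T   T   T   T   T   F   T   T
  5   T   F   F   F   T   T   T   F   T   T   T   T   T   T   T   T   T   T   T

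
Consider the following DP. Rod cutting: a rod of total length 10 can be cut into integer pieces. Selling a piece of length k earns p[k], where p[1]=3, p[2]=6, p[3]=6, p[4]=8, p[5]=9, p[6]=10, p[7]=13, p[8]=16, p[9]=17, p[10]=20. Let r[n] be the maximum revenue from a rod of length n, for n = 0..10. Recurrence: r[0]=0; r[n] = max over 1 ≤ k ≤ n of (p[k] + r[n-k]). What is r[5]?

   n    0    1    2    3    4    5    6    7    8    9   10
r[n]    0    3    6    9   12   15   18   21   24   27   30

15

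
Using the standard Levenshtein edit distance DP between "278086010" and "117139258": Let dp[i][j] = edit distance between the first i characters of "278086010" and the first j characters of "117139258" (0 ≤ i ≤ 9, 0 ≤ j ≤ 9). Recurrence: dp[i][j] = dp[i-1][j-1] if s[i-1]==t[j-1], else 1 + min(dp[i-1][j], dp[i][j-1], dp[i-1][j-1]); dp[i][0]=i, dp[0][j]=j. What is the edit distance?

   ''  1  1  7  1  3  9  2  5  8
''  0  1  2  3  4  5  6  7  8  9
 2  1  1  2  3  4  5  6  6  7  8
 7  2  2  2  2  3  4  5  6  7  8
 8  3  3  3  3  3  4  5  6  7  7
 0  4  4  4  4  4  4  5  6  7  8
 8  5  5  5  5  5  5  5  6  7  7
 6  6  6  6  6  6  6  6  6  7  8
 0  7  7  7  7  7  7  7  7  7  8
 1  8  7  7  8  7  8  8  8  8  8
 0  9  8  8  8  8  8  9  9  9  9

9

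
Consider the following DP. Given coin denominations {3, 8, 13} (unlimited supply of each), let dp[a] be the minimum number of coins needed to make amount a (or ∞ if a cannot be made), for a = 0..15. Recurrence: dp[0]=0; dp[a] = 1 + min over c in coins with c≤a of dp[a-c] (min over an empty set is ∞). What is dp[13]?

1

 a  0  1  2  3  4  5  6  7  8  9 10 11 12 13 14 15
dp  0  -  -  1  -  -  2  -  1  3  -  2  4  1  3  5
(- denotes ∞ / unreachable)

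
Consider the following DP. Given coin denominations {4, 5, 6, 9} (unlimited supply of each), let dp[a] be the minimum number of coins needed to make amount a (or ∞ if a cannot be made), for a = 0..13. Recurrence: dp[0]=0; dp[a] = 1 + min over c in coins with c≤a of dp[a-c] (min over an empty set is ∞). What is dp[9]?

1

 a  0  1  2  3  4  5  6  7  8  9 10 11 12 13
dp  0  -  -  -  1  1  1  -  2  1  2  2  2  2
(- denotes ∞ / unreachable)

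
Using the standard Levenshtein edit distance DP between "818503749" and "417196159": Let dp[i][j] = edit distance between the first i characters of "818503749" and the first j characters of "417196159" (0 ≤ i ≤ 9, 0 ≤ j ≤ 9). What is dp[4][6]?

5

   ''  4  1  7  1  9  6  1  5  9
''  0  1  2  3  4  5  6  7  8  9
 8  1  1  2  3  4  5  6  7  8  9
 1  2  2  1  2  3  4  5  6  7  8
 8  3  3  2  2  3  4  5  6  7  8
 5  4  4  3  3  3  4  5  6  6  7
 0  5  5  4  4  4  4  5  6  7  7
 3  6  6  5  5  5  5  5  6  7  8
 7  7  7  6  5  6  6  6  6  7  8
 4  8  7  7  6  6  7  7  7  7  8
 9  9  8  8  7  7  6  7  8  8  7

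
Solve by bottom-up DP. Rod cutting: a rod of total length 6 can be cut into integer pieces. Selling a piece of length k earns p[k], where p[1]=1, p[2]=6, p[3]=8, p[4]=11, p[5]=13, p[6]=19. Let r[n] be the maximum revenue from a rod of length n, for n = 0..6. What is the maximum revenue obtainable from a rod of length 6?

   n    0    1    2    3    4    5    6
r[n]    0    1    6    8   12   14   19

19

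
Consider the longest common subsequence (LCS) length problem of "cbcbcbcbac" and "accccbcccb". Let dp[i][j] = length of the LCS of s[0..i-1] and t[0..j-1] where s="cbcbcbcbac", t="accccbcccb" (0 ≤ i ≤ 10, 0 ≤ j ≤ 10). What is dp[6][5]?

   ''  a  c  c  c  c  b  c  c  c  b
''  0  0  0  0  0  0  0  0  0  0  0
 c  0  0  1  1  1  1  1  1  1  1  1
 b  0  0  1  1  1  1  2  2  2  2  2
 c  0  0  1  2  2  2  2  3  3  3  3
 b  0  0  1  2  2  2  3  3  3  3  4
 c  0  0  1  2  3  3  3  4  4  4  4
 b  0  0  1  2  3  3  4  4  4  4  5
 c  0  0  1  2  3  4  4  5  5  5  5
 b  0  0  1  2  3  4  5  5  5  5  6
 a  0  1  1  2  3  4  5  5  5  5  6
 c  0  1  2  2  3  4  5  6  6  6  6

3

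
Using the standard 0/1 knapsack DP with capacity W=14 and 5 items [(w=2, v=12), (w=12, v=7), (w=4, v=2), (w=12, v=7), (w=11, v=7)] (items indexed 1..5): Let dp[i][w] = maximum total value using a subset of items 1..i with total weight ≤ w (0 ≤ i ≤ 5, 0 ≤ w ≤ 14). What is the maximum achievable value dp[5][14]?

19

i\w   0   1   2   3   4   5   6   7   8   9  10  11  12  13  14
  0   0   0   0   0   0   0   0   0   0   0   0   0   0   0   0
  1   0   0  12  12  12  12  12  12  12  12  12  12  12  12  12
  2   0   0  12  12  12  12  12  12  12  12  12  12  12  12  19
  3   0   0  12  12  12  12  14  14  14  14  14  14  14  14  19
  4   0   0  12  12  12  12  14  14  14  14  14  14  14  14  19
  5   0   0  12  12  12  12  14  14  14  14  14  14  14  19  19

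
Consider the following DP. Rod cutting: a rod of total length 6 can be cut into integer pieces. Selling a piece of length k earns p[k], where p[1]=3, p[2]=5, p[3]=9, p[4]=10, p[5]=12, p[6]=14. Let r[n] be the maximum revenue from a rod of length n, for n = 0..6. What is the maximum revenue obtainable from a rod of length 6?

   n    0    1    2    3    4    5    6
r[n]    0    3    6    9   12   15   18

18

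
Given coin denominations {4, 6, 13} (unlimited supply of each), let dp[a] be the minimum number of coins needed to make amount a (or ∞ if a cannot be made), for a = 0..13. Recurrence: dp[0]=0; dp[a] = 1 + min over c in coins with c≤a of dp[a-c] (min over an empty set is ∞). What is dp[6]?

1

 a  0  1  2  3  4  5  6  7  8  9 10 11 12 13
dp  0  -  -  -  1  -  1  -  2  -  2  -  2  1
(- denotes ∞ / unreachable)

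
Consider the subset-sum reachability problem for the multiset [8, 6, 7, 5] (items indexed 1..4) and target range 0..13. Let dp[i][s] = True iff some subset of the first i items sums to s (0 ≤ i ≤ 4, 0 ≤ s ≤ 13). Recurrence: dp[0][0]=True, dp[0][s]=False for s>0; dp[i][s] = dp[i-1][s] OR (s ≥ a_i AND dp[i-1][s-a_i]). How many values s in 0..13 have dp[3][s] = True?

5

i\s   0   1   2   3   4   5   6   7   8   9  10  11  12  13
  0   T   F   F   F   F   F   F   F   F   F   F   F   F   F
  1   T   F   F   F   F   F   F   F   T   F   F   F   F   F
  2   T   F   F   F   F   F   T   F   T   F   F   F   F   F
  3   T   F   F   F   F   F   T   T   T   F   F   F   F   T
  4   T   F   F   F   F   T   T   T   T   F   F   T   T   T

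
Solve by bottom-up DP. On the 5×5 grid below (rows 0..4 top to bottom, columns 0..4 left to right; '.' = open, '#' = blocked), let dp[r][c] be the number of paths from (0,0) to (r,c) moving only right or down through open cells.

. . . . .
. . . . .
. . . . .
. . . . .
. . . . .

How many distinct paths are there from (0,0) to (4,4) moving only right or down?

r\c   0   1   2   3   4
  0   1   1   1   1   1
  1   1   2   3   4   5
  2   1   3   6  10  15
  3   1   4  10  20  35
  4   1   5  15  35  70

70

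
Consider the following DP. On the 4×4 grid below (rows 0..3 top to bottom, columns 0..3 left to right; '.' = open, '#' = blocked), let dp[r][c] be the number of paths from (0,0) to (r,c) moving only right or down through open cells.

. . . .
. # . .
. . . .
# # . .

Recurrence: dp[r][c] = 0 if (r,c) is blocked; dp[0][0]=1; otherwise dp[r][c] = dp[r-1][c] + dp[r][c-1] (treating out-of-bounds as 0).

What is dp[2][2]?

2

r\c   0   1   2   3
  0   1   1   1   1
  1   1   0   1   2
  2   1   1   2   4
  3   0   0   2   6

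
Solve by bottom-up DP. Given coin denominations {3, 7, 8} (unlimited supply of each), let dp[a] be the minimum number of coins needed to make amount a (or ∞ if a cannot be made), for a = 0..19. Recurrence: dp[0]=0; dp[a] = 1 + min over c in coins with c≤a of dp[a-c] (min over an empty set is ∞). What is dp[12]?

4

 a  0  1  2  3  4  5  6  7  8  9 10 11 12 13 14 15 16 17 18 19
dp  0  -  -  1  -  -  2  1  1  3  2  2  4  3  2  2  2  3  3  3
(- denotes ∞ / unreachable)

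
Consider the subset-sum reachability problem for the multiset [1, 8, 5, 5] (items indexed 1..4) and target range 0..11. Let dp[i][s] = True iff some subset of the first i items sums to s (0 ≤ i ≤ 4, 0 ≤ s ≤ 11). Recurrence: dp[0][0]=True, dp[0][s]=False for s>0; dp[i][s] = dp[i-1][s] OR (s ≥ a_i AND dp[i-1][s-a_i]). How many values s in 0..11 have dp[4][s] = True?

8

i\s   0   1   2   3   4   5   6   7   8   9  10  11
  0   T   F   F   F   F   F   F   F   F   F   F   F
  1   T   T   F   F   F   F   F   F   F   F   F   F
  2   T   T   F   F   F   F   F   F   T   T   F   F
  3   T   T   F   F   F   T   T   F   T   T   F   F
  4   T   T   F   F   F   T   T   F   T   T   T   T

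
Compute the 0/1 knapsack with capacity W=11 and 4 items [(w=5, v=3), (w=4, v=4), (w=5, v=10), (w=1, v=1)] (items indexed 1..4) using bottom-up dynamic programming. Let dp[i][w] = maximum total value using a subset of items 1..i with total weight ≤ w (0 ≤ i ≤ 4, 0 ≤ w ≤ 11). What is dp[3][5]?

10

i\w   0   1   2   3   4   5   6   7   8   9  10  11
  0   0   0   0   0   0   0   0   0   0   0   0   0
  1   0   0   0   0   0   3   3   3   3   3   3   3
  2   0   0   0   0   4   4   4   4   4   7   7   7
  3   0   0   0   0   4  10  10  10  10  14  14  14
  4   0   1   1   1   4  10  11  11  11  14  15  15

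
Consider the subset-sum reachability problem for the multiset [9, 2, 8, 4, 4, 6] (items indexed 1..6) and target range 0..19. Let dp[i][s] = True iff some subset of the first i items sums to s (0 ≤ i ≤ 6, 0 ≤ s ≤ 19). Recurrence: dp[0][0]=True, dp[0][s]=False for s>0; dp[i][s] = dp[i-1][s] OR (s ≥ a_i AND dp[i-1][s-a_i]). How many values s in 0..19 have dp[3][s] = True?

8

i\s   0   1   2   3   4   5   6   7   8   9  10  11  12  13  14  15  16  17  18  19
  0   T   F   F   F   F   F   F   F   F   F   F   F   F   F   F   F   F   F   F   F
  1   T   F   F   F   F   F   F   F   F   T   F   F   F   F   F   F   F   F   F   F
  2   T   F   T   F   F   F   F   F   F   T   F   T   F   F   F   F   F   F   F   F
  3   T   F   T   F   F   F   F   F   T   T   T   T   F   F   F   F   F   T   F   T
  4   T   F   T   F   T   F   T   F   T   T   T   T   T   T   T   T   F   T   F   T
  5   T   F   T   F   T   F   T   F   T   T   T   T   T   T   T   T   T   T   T   T
  6   T   F   T   F   T   F   T   F   T   T   T   T   T   T   T   T   T   T   T   T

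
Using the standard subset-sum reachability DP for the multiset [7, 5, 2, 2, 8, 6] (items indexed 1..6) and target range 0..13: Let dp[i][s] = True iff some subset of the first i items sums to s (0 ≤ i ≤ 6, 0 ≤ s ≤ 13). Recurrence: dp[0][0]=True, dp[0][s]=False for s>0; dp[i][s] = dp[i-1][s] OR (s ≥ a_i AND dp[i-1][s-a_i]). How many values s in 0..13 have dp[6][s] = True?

i\s   0   1   2   3   4   5   6   7   8   9  10  11  12  13
  0   T   F   F   F   F   F   F   F   F   F   F   F   F   F
  1   T   F   F   F   F   F   F   T   F   F   F   F   F   F
  2   T   F   F   F   F   T   F   T   F   F   F   F   T   F
  3   T   F   T   F   F   T   F   T   F   T   F   F   T   F
  4   T   F   T   F   T   T   F   T   F   T   F   T   T   F
  5   T   F   T   F   T   T   F   T   T   T   T   T   T   T
  6   T   F   T   F   T   T   T   T   T   T   T   T   T   T

12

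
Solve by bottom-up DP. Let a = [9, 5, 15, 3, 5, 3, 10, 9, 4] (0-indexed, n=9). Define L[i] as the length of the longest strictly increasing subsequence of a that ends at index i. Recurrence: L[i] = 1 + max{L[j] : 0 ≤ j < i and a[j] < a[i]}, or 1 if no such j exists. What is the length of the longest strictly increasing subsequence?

3

   i    0    1    2    3    4    5    6    7    8
a[i]    9    5   15    3    5    3   10    9    4
L[i]    1    1    2    1    2    1    3    3    2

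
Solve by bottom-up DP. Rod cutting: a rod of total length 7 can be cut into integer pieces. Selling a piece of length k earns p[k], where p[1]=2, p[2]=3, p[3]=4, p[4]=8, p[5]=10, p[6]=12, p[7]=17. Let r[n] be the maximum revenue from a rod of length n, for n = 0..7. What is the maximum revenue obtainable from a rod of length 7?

17

   n    0    1    2    3    4    5    6    7
r[n]    0    2    4    6    8   10   12   17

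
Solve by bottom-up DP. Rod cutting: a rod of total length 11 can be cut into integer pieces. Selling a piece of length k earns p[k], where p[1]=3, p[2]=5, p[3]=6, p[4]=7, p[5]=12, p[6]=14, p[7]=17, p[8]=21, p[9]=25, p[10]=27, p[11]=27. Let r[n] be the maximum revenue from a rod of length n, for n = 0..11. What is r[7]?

   n    0    1    2    3    4    5    6    7    8    9   10   11
r[n]    0    3    6    9   12   15   18   21   24   27   30   33

21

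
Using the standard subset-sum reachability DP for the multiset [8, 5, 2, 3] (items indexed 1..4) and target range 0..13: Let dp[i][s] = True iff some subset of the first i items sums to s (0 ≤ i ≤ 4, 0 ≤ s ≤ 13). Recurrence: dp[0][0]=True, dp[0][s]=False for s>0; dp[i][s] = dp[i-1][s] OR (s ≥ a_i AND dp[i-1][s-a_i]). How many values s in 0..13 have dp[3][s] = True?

7

i\s   0   1   2   3   4   5   6   7   8   9  10  11  12  13
  0   T   F   F   F   F   F   F   F   F   F   F   F   F   F
  1   T   F   F   F   F   F   F   F   T   F   F   F   F   F
  2   T   F   F   F   F   T   F   F   T   F   F   F   F   T
  3   T   F   T   F   F   T   F   T   T   F   T   F   F   T
  4   T   F   T   T   F   T   F   T   T   F   T   T   F   T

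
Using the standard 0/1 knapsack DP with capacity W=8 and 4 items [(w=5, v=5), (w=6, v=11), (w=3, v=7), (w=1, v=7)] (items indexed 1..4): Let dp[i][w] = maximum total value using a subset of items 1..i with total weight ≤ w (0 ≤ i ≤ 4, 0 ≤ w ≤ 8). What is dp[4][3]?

7

i\w   0   1   2   3   4   5   6   7   8
  0   0   0   0   0   0   0   0   0   0
  1   0   0   0   0   0   5   5   5   5
  2   0   0   0   0   0   5  11  11  11
  3   0   0   0   7   7   7  11  11  12
  4   0   7   7   7  14  14  14  18  18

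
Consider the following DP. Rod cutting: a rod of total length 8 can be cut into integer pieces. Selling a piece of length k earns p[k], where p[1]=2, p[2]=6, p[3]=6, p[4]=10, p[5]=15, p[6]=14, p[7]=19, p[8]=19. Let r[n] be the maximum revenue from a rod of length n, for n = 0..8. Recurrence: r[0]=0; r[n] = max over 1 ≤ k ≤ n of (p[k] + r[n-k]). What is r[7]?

   n    0    1    2    3    4    5    6    7    8
r[n]    0    2    6    8   12   15   18   21   24

21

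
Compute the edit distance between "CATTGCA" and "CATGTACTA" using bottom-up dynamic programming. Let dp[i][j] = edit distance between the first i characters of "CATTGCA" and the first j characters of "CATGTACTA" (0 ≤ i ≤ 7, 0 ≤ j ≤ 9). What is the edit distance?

   ''  C  A  T  G  T  A  C  T  A
''  0  1  2  3  4  5  6  7  8  9
 C  1  0  1  2  3  4  5  6  7  8
 A  2  1  0  1  2  3  4  5  6  7
 T  3  2  1  0  1  2  3  4  5  6
 T  4  3  2  1  1  1  2  3  4  5
 G  5  4  3  2  1  2  2  3  4  5
 C  6  5  4  3  2  2  3  2  3  4
 A  7  6  5  4  3  3  2  3  3  3

3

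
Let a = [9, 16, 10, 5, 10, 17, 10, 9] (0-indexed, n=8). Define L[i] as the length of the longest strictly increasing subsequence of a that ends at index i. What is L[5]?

3

   i    0    1    2    3    4    5    6    7
a[i]    9   16   10    5   10   17   10    9
L[i]    1    2    2    1    2    3    2    2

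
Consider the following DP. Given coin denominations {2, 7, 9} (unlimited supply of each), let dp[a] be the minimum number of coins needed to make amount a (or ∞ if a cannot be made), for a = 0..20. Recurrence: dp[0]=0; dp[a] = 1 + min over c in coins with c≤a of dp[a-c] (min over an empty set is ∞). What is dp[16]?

 a  0  1  2  3  4  5  6  7  8  9 10 11 12 13 14 15 16 17 18 19 20
dp  0  -  1  -  2  -  3  1  4  1  5  2  6  3  2  4  2  5  2  6  3
(- denotes ∞ / unreachable)

2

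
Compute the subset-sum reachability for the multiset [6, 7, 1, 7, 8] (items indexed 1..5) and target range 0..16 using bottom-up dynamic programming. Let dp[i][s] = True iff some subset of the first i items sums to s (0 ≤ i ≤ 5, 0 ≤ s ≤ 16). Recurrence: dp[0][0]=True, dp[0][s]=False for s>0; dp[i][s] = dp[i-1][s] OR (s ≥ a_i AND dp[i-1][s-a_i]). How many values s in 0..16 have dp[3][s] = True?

7

i\s   0   1   2   3   4   5   6   7   8   9  10  11  12  13  14  15  16
  0   T   F   F   F   F   F   F   F   F   F   F   F   F   F   F   F   F
  1   T   F   F   F   F   F   T   F   F   F   F   F   F   F   F   F   F
  2   T   F   F   F   F   F   T   T   F   F   F   F   F   T   F   F   F
  3   T   T   F   F   F   F   T   T   T   F   F   F   F   T   T   F   F
  4   T   T   F   F   F   F   T   T   T   F   F   F   F   T   T   T   F
  5   T   T   F   F   F   F   T   T   T   T   F   F   F   T   T   T   T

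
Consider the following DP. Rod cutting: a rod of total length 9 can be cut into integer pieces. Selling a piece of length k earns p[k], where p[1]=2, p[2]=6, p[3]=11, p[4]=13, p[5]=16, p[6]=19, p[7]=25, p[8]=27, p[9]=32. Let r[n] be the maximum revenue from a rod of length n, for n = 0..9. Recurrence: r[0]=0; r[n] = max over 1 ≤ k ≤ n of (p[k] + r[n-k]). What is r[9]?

33

   n    0    1    2    3    4    5    6    7    8    9
r[n]    0    2    6   11   13   17   22   25   28   33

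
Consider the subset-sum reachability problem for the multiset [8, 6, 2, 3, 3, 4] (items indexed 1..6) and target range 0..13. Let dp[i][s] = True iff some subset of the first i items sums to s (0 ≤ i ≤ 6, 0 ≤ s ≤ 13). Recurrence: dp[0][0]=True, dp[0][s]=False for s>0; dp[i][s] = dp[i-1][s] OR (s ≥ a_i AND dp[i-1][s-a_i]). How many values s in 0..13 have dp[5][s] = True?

11

i\s   0   1   2   3   4   5   6   7   8   9  10  11  12  13
  0   T   F   F   F   F   F   F   F   F   F   F   F   F   F
  1   T   F   F   F   F   F   F   F   T   F   F   F   F   F
  2   T   F   F   F   F   F   T   F   T   F   F   F   F   F
  3   T   F   T   F   F   F   T   F   T   F   T   F   F   F
  4   T   F   T   T   F   T   T   F   T   T   T   T   F   T
  5   T   F   T   T   F   T   T   F   T   T   T   T   T   T
  6   T   F   T   T   T   T   T   T   T   T   T   T   T   T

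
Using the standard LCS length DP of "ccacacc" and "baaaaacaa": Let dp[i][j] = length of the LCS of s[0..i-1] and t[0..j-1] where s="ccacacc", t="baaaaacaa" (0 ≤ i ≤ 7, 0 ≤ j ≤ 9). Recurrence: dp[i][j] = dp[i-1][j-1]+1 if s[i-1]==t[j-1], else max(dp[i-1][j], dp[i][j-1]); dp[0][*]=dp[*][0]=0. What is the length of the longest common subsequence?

   ''  b  a  a  a  a  a  c  a  a
''  0  0  0  0  0  0  0  0  0  0
 c  0  0  0  0  0  0  0  1  1  1
 c  0  0  0  0  0  0  0  1  1  1
 a  0  0  1  1  1  1  1  1  2  2
 c  0  0  1  1  1  1  1  2  2  2
 a  0  0  1  2  2  2  2  2  3  3
 c  0  0  1  2  2  2  2  3  3  3
 c  0  0  1  2  2  2  2  3  3  3

3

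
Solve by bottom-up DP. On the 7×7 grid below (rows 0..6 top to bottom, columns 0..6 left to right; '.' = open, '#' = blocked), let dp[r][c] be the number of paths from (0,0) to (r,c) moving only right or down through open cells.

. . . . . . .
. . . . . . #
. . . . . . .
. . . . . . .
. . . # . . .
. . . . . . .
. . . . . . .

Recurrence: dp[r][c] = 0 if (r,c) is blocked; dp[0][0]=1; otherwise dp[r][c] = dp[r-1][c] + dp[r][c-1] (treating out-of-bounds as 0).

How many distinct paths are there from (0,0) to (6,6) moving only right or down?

567

r\c   0   1   2   3   4   5   6
  0   1   1   1   1   1   1   1
  1   1   2   3   4   5   6   0
  2   1   3   6  10  15  21  21
  3   1   4  10  20  35  56  77
  4   1   5  15   0  35  91 168
  5   1   6  21  21  56 147 315
  6   1   7  28  49 105 252 567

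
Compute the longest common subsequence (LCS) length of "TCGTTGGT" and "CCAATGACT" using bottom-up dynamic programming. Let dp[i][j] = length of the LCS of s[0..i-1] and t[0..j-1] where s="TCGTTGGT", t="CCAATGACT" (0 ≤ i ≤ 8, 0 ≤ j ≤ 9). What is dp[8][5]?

2

   ''  C  C  A  A  T  G  A  C  T
''  0  0  0  0  0  0  0  0  0  0
 T  0  0  0  0  0  1  1  1  1  1
 C  0  1  1  1  1  1  1  1  2  2
 G  0  1  1  1  1  1  2  2  2  2
 T  0  1  1  1  1  2  2  2  2  3
 T  0  1  1  1  1  2  2  2  2  3
 G  0  1  1  1  1  2  3  3  3  3
 G  0  1  1  1  1  2  3  3  3  3
 T  0  1  1  1  1  2  3  3  3  4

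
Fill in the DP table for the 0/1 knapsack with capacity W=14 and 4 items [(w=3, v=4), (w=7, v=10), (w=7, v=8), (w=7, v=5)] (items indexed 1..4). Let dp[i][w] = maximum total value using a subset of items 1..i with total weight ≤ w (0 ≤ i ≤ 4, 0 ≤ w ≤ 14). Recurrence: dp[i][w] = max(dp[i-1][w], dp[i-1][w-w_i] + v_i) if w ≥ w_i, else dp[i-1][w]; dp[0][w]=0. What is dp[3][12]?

14

i\w   0   1   2   3   4   5   6   7   8   9  10  11  12  13  14
  0   0   0   0   0   0   0   0   0   0   0   0   0   0   0   0
  1   0   0   0   4   4   4   4   4   4   4   4   4   4   4   4
  2   0   0   0   4   4   4   4  10  10  10  14  14  14  14  14
  3   0   0   0   4   4   4   4  10  10  10  14  14  14  14  18
  4   0   0   0   4   4   4   4  10  10  10  14  14  14  14  18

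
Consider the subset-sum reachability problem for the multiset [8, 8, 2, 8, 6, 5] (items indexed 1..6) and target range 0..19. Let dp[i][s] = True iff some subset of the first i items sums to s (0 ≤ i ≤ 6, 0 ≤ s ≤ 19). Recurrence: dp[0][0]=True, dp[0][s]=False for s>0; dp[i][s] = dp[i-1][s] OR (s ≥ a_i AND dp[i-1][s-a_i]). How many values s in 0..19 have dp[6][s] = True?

i\s   0   1   2   3   4   5   6   7   8   9  10  11  12  13  14  15  16  17  18  19
  0   T   F   F   F   F   F   F   F   F   F   F   F   F   F   F   F   F   F   F   F
  1   T   F   F   F   F   F   F   F   T   F   F   F   F   F   F   F   F   F   F   F
  2   T   F   F   F   F   F   F   F   T   F   F   F   F   F   F   F   T   F   F   F
  3   T   F   T   F   F   F   F   F   T   F   T   F   F   F   F   F   T   F   T   F
  4   T   F   T   F   F   F   F   F   T   F   T   F   F   F   F   F   T   F   T   F
  5   T   F   T   F   F   F   T   F   T   F   T   F   F   F   T   F   T   F   T   F
  6   T   F   T   F   F   T   T   T   T   F   T   T   F   T   T   T   T   F   T   T

14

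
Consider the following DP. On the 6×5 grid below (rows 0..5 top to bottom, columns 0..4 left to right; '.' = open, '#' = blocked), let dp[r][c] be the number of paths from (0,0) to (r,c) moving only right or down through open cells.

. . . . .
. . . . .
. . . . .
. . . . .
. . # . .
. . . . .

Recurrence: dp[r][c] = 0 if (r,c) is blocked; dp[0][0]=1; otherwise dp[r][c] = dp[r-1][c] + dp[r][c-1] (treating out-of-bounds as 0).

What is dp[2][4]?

15

r\c   0   1   2   3   4
  0   1   1   1   1   1
  1   1   2   3   4   5
  2   1   3   6  10  15
  3   1   4  10  20  35
  4   1   5   0  20  55
  5   1   6   6  26  81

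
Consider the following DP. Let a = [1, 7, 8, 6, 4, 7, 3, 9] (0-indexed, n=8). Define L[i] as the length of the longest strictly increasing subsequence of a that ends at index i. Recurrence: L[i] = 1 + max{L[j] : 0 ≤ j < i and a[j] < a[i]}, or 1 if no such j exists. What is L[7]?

4

   i    0    1    2    3    4    5    6    7
a[i]    1    7    8    6    4    7    3    9
L[i]    1    2    3    2    2    3    2    4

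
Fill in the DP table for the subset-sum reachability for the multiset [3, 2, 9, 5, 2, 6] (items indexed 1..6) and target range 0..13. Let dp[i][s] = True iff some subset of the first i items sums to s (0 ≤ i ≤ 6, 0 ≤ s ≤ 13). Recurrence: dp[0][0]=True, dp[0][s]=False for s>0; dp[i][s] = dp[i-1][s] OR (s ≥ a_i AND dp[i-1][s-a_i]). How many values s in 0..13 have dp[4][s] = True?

10

i\s   0   1   2   3   4   5   6   7   8   9  10  11  12  13
  0   T   F   F   F   F   F   F   F   F   F   F   F   F   F
  1   T   F   F   T   F   F   F   F   F   F   F   F   F   F
  2   T   F   T   T   F   T   F   F   F   F   F   F   F   F
  3   T   F   T   T   F   T   F   F   F   T   F   T   T   F
  4   T   F   T   T   F   T   F   T   T   T   T   T   T   F
  5   T   F   T   T   T   T   F   T   T   T   T   T   T   T
  6   T   F   T   T   T   T   T   T   T   T   T   T   T   T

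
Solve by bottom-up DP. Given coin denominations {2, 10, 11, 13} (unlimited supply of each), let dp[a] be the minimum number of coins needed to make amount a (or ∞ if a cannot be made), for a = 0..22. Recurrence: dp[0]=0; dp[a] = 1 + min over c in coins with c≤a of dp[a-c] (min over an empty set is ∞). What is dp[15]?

 a  0  1  2  3  4  5  6  7  8  9 10 11 12 13 14 15 16 17 18 19 20 21 22
dp  0  -  1  -  2  -  3  -  4  -  1  1  2  1  3  2  4  3  5  4  2  2  2
(- denotes ∞ / unreachable)

2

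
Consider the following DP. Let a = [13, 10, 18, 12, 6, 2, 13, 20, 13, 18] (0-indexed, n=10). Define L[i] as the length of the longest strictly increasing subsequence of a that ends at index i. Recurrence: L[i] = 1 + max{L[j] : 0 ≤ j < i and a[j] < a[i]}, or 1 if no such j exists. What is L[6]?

   i    0    1    2    3    4    5    6    7    8    9
a[i]   13   10   18   12    6    2   13   20   13   18
L[i]    1    1    2    2    1    1    3    4    3    4

3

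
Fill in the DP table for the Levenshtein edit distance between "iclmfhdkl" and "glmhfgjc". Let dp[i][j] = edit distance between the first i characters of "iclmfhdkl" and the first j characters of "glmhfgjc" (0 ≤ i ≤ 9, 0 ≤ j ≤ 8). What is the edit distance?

   ''  g  l  m  h  f  g  j  c
''  0  1  2  3  4  5  6  7  8
 i  1  1  2  3  4  5  6  7  8
 c  2  2  2  3  4  5  6  7  7
 l  3  3  2  3  4  5  6  7  8
 m  4  4  3  2  3  4  5  6  7
 f  5  5  4  3  3  3  4  5  6
 h  6  6  5  4  3  4  4  5  6
 d  7  7  6  5  4  4  5  5  6
 k  8  8  7  6  5  5  5  6  6
 l  9  9  8  7  6  6  6  6  7

7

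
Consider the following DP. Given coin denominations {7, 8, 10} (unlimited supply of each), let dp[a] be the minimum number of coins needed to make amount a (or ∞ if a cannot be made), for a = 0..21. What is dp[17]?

2

 a  0  1  2  3  4  5  6  7  8  9 10 11 12 13 14 15 16 17 18 19 20 21
dp  0  -  -  -  -  -  -  1  1  -  1  -  -  -  2  2  2  2  2  -  2  3
(- denotes ∞ / unreachable)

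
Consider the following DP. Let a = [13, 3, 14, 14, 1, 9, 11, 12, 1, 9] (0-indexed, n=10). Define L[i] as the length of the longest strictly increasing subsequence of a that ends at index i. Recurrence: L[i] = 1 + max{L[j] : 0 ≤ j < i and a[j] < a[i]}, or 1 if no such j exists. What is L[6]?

3

   i    0    1    2    3    4    5    6    7    8    9
a[i]   13    3   14   14    1    9   11   12    1    9
L[i]    1    1    2    2    1    2    3    4    1    2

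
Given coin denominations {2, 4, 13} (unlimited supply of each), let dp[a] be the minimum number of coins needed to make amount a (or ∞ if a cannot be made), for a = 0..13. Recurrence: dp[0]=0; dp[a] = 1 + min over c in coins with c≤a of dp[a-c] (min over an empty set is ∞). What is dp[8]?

2

 a  0  1  2  3  4  5  6  7  8  9 10 11 12 13
dp  0  -  1  -  1  -  2  -  2  -  3  -  3  1
(- denotes ∞ / unreachable)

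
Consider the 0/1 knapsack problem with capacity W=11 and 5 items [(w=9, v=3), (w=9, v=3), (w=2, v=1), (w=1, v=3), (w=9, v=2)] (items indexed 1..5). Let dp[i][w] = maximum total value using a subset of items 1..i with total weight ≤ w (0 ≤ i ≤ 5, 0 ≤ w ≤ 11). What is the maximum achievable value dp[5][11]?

i\w   0   1   2   3   4   5   6   7   8   9  10  11
  0   0   0   0   0   0   0   0   0   0   0   0   0
  1   0   0   0   0   0   0   0   0   0   3   3   3
  2   0   0   0   0   0   0   0   0   0   3   3   3
  3   0   0   1   1   1   1   1   1   1   3   3   4
  4   0   3   3   4   4   4   4   4   4   4   6   6
  5   0   3   3   4   4   4   4   4   4   4   6   6

6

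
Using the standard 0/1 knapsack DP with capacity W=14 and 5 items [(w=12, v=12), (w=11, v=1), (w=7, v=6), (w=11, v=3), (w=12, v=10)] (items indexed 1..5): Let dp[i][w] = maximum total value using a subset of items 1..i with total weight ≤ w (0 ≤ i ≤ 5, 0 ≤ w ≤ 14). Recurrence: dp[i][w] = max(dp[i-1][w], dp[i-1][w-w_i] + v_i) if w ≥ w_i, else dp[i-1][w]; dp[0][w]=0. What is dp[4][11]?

6

i\w   0   1   2   3   4   5   6   7   8   9  10  11  12  13  14
  0   0   0   0   0   0   0   0   0   0   0   0   0   0   0   0
  1   0   0   0   0   0   0   0   0   0   0   0   0  12  12  12
  2   0   0   0   0   0   0   0   0   0   0   0   1  12  12  12
  3   0   0   0   0   0   0   0   6   6   6   6   6  12  12  12
  4   0   0   0   0   0   0   0   6   6   6   6   6  12  12  12
  5   0   0   0   0   0   0   0   6   6   6   6   6  12  12  12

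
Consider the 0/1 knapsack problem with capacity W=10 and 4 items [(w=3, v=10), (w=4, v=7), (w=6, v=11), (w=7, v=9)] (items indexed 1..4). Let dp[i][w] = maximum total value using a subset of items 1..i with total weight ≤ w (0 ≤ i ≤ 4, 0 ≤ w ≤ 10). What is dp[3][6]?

i\w   0   1   2   3   4   5   6   7   8   9  10
  0   0   0   0   0   0   0   0   0   0   0   0
  1   0   0   0  10  10  10  10  10  10  10  10
  2   0   0   0  10  10  10  10  17  17  17  17
  3   0   0   0  10  10  10  11  17  17  21  21
  4   0   0   0  10  10  10  11  17  17  21  21

11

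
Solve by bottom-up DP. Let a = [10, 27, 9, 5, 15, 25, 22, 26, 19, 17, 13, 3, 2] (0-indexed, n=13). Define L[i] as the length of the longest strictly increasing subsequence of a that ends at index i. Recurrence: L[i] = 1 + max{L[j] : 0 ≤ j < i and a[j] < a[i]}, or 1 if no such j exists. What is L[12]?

   i    0    1    2    3    4    5    6    7    8    9   10   11   12
a[i]   10   27    9    5   15   25   22   26   19   17   13    3    2
L[i]    1    2    1    1    2    3    3    4    3    3    2    1    1

1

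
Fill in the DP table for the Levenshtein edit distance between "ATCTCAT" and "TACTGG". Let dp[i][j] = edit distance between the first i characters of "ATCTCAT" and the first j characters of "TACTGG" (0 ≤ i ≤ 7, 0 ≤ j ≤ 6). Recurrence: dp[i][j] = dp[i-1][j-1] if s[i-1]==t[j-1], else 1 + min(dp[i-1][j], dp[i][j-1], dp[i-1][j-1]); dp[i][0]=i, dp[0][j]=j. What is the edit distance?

   ''  T  A  C  T  G  G
''  0  1  2  3  4  5  6
 A  1  1  1  2  3  4  5
 T  2  1  2  2  2  3  4
 C  3  2  2  2  3  3  4
 T  4  3  3  3  2  3  4
 C  5  4  4  3  3  3  4
 A  6  5  4  4  4  4  4
 T  7  6  5  5  4  5  5

5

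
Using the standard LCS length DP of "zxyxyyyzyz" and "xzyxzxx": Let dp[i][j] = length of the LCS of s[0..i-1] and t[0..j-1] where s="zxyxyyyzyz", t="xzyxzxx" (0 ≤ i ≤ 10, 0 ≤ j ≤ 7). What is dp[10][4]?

3

   ''  x  z  y  x  z  x  x
''  0  0  0  0  0  0  0  0
 z  0  0  1  1  1  1  1  1
 x  0  1  1  1  2  2  2  2
 y  0  1  1  2  2  2  2  2
 x  0  1  1  2  3  3  3  3
 y  0  1  1  2  3  3  3  3
 y  0  1  1  2  3  3  3  3
 y  0  1  1  2  3  3  3  3
 z  0  1  2  2  3  4  4  4
 y  0  1  2  3  3  4  4  4
 z  0  1  2  3  3  4  4  4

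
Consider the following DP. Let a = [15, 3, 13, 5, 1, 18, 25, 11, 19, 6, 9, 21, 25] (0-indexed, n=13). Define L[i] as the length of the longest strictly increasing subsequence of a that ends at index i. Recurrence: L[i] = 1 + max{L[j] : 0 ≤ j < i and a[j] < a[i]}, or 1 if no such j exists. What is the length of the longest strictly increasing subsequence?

   i    0    1    2    3    4    5    6    7    8    9   10   11   12
a[i]   15    3   13    5    1   18   25   11   19    6    9   21   25
L[i]    1    1    2    2    1    3    4    3    4    3    4    5    6

6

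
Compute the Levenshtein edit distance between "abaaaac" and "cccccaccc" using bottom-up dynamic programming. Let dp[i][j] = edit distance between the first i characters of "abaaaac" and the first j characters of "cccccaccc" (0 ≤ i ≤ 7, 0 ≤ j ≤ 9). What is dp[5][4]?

   ''  c  c  c  c  c  a  c  c  c
''  0  1  2  3  4  5  6  7  8  9
 a  1  1  2  3  4  5  5  6  7  8
 b  2  2  2  3  4  5  6  6  7  8
 a  3  3  3  3  4  5  5  6  7  8
 a  4  4  4  4  4  5  5  6  7  8
 a  5  5  5  5  5  5  5  6  7  8
 a  6  6  6  6  6  6  5  6  7  8
 c  7  6  6  6  6  6  6  5  6  7

5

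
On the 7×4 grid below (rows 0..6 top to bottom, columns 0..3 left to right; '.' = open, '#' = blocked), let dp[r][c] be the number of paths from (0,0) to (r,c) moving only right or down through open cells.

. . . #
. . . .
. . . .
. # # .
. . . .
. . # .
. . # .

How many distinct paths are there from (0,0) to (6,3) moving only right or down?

10

r\c   0   1   2   3
  0   1   1   1   0
  1   1   2   3   3
  2   1   3   6   9
  3   1   0   0   9
  4   1   1   1  10
  5   1   2   0  10
  6   1   3   0  10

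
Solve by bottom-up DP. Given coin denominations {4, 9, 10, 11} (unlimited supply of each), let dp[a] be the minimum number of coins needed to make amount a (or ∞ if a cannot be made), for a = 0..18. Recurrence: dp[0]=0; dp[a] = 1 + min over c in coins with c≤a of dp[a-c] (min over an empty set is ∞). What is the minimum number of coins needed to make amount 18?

2

 a  0  1  2  3  4  5  6  7  8  9 10 11 12 13 14 15 16 17 18
dp  0  -  -  -  1  -  -  -  2  1  1  1  3  2  2  2  4  3  2
(- denotes ∞ / unreachable)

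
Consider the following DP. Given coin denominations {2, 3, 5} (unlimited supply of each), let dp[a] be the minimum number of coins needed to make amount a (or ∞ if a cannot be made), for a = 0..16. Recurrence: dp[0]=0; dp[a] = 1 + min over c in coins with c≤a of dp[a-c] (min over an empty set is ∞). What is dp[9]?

3

 a  0  1  2  3  4  5  6  7  8  9 10 11 12 13 14 15 16
dp  0  -  1  1  2  1  2  2  2  3  2  3  3  3  4  3  4
(- denotes ∞ / unreachable)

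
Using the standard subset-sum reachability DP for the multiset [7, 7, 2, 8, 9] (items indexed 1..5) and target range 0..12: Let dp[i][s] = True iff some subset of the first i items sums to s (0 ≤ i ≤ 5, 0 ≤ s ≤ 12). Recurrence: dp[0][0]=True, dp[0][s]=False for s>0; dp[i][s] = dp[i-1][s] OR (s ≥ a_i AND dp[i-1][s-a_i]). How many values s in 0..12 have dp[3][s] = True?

i\s   0   1   2   3   4   5   6   7   8   9  10  11  12
  0   T   F   F   F   F   F   F   F   F   F   F   F   F
  1   T   F   F   F   F   F   F   T   F   F   F   F   F
  2   T   F   F   F   F   F   F   T   F   F   F   F   F
  3   T   F   T   F   F   F   F   T   F   T   F   F   F
  4   T   F   T   F   F   F   F   T   T   T   T   F   F
  5   T   F   T   F   F   F   F   T   T   T   T   T   F

4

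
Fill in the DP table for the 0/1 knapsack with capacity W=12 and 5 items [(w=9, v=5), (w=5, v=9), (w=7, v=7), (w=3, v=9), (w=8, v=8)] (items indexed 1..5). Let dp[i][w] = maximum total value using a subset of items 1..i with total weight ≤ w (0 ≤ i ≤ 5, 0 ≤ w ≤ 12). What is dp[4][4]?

9

i\w   0   1   2   3   4   5   6   7   8   9  10  11  12
  0   0   0   0   0   0   0   0   0   0   0   0   0   0
  1   0   0   0   0   0   0   0   0   0   5   5   5   5
  2   0   0   0   0   0   9   9   9   9   9   9   9   9
  3   0   0   0   0   0   9   9   9   9   9   9   9  16
  4   0   0   0   9   9   9   9   9  18  18  18  18  18
  5   0   0   0   9   9   9   9   9  18  18  18  18  18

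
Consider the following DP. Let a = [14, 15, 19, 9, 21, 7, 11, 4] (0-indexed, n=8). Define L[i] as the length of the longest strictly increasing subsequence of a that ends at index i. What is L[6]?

   i    0    1    2    3    4    5    6    7
a[i]   14   15   19    9   21    7   11    4
L[i]    1    2    3    1    4    1    2    1

2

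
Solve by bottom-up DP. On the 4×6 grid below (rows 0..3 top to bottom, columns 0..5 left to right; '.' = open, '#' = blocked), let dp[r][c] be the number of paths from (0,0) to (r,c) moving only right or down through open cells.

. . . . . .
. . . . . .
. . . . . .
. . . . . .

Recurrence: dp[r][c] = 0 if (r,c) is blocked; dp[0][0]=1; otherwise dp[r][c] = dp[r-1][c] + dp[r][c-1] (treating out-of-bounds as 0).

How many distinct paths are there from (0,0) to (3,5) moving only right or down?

r\c   0   1   2   3   4   5
  0   1   1   1   1   1   1
  1   1   2   3   4   5   6
  2   1   3   6  10  15  21
  3   1   4  10  20  35  56

56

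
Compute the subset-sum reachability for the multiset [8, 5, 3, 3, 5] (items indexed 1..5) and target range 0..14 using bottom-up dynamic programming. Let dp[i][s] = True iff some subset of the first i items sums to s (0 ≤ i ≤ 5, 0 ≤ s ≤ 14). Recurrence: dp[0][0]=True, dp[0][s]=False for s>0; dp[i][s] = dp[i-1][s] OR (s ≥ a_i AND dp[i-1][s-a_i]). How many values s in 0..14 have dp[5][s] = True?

i\s   0   1   2   3   4   5   6   7   8   9  10  11  12  13  14
  0   T   F   F   F   F   F   F   F   F   F   F   F   F   F   F
  1   T   F   F   F   F   F   F   F   T   F   F   F   F   F   F
  2   T   F   F   F   F   T   F   F   T   F   F   F   F   T   F
  3   T   F   F   T   F   T   F   F   T   F   F   T   F   T   F
  4   T   F   F   T   F   T   T   F   T   F   F   T   F   T   T
  5   T   F   F   T   F   T   T   F   T   F   T   T   F   T   T

9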